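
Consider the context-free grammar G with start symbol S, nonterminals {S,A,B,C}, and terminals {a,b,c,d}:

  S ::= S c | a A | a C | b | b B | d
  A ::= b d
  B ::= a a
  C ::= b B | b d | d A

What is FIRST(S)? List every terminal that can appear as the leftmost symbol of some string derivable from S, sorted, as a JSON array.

Compute FIRST by fixpoint:
[1]
  A via A→b d: +{b}
  B via B→a a: +{a}
  C via C→b B: +{b}
  C via C→d A: +{d}
  S via S→a A: +{a}
  S via S→b: +{b}
  S via S→d: +{d}
  S: {a,b,d}  A: {b}  B: {a}  C: {b,d}
[2] (no change)
  S: {a,b,d}  A: {b}  B: {a}  C: {b,d}

FIRST(S) = ["a", "b", "d"]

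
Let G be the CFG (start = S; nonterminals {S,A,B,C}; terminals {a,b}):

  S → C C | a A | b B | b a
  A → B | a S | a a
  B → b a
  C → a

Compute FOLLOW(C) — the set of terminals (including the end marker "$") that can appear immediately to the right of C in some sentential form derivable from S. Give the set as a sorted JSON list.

Compute FIRST by fixpoint:
iter 1:
  A via A→a S: +{a}
  B via B→b a: +{b}
  C via C→a: +{a}
  S via S→C C: +{a}
  S via S→b B: +{b}
  S: {a,b}  A: {a}  B: {b}  C: {a}
iter 2:
  A via A→B: +{b}
  S: {a,b}  A: {a,b}  B: {b}  C: {a}
iter 3: done
  S: {a,b}  A: {a,b}  B: {b}  C: {a}

FOLLOW sets:
FOLLOW(S) := {$}
pass 1:
  S→C C: FOLLOW(C) ⊇ FIRST(C) = {a}; new: +{a}
  S→C C: FOLLOW(C) ⊇ FOLLOW(S) ⊇ {$}; new: +{$}
  S→a A: FOLLOW(A) ⊇ FOLLOW(S) ⊇ {$}; new: +{$}
  S→b B: FOLLOW(B) ⊇ FOLLOW(S) ⊇ {$}; new: +{$}
  S: {$}  A: {$}  B: {$}  C: {$,a}
pass 2: (no change)
  S: {$}  A: {$}  B: {$}  C: {$,a}

FOLLOW(C) = ["$", "a"]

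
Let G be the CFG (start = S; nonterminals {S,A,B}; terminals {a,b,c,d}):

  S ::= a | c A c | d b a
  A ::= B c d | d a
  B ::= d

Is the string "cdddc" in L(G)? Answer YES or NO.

Convert to CNF:
  S -> T0 X5 | T1 X6 | a
  A -> B X4 | T1 T2
  B -> d
  T0 -> c
  T1 -> d
  T2 -> a
  T3 -> b
  X4 -> T0 T1
  X5 -> A T0
  X6 -> T3 T2

CYK table (by increasing span):
  T[0,0] 'c' = {T0}  orig:{}
  T[1,1] 'd' = {B,T1}  orig:{B}
  T[2,2] 'd' = {B,T1}  orig:{B}
  T[3,3] 'd' = {B,T1}  orig:{B}
  T[4,4] 'c' = {T0}  orig:{}
  T[0,1] 'cd' = {X4}  orig:{}
  T[1,2] 'dd' = ∅
  T[2,3] 'dd' = ∅
  T[3,4] 'dc' = ∅
  T[0,2] 'cdd' = ∅
  T[1,3] 'ddd' = ∅
  T[2,4] 'ddc' = ∅
  T[0,3] 'cddd' = ∅
  T[1,4] 'dddc' = ∅
  T[0,4] 'cdddc' = ∅

S ∉ T[0,4] ⇒ NO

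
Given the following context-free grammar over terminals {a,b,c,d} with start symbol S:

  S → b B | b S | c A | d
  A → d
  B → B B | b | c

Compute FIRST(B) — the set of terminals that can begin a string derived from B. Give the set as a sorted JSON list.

Compute FIRST by fixpoint:
iter 1:
  A via A→d: +{d}
  B via B→b: +{b}
  B via B→c: +{c}
  S via S→b B: +{b}
  S via S→c A: +{c}
  S via S→d: +{d}
  FIRST(S)={b,c,d}  FIRST(A)={d}  FIRST(B)={b,c}
iter 2: (no change)
  FIRST(S)={b,c,d}  FIRST(A)={d}  FIRST(B)={b,c}

FIRST(B) = ["b", "c"]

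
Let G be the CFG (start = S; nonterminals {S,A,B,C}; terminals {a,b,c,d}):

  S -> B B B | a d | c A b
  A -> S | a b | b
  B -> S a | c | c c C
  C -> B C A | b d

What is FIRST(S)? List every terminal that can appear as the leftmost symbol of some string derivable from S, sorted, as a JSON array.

FIRST iteration:
[1]
  A via A→a b: +{a}
  A via A→b: +{b}
  B via B→c: +{c}
  C via C→B C A: +{c}
  C via C→b d: +{b}
  S via S→B B B: +{c}
  S via S→a d: +{a}
  FIRST[S]={a,c}  FIRST[A]={a,b}  FIRST[B]={c}  FIRST[C]={b,c}
[2]
  A via A→S: +{c}
  B via B→S a: +{a}
  C via C→B C A: +{a}
  FIRST[S]={a,c}  FIRST[A]={a,b,c}  FIRST[B]={a,c}  FIRST[C]={a,b,c}
[3] done
  FIRST[S]={a,c}  FIRST[A]={a,b,c}  FIRST[B]={a,c}  FIRST[C]={a,b,c}

FIRST(S) = ["a", "c"]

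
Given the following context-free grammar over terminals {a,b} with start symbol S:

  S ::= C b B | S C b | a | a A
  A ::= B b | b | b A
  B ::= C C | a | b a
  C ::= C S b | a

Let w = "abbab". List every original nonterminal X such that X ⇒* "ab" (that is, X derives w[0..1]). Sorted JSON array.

Convert to CNF:
  S -> C X3 | S X4 | T1 A | a
  A -> B T0 | T0 A | b
  B -> C C | T0 T1 | a
  C -> C X2 | a
  T0 -> b
  T1 -> a
  X2 -> S T0
  X3 -> T0 B
  X4 -> C T0

Fill CYK table bottom-up, restricted to cells inside w[0..1]:
  T[0,0] 'a' = {B,C,S,T1}  orig:{B,C,S}
  T[1,1] 'b' = {A,T0}  orig:{A}
  T[0,1] 'ab' = {A,S,X2,X4}  orig:{A,S}

Original NTs in T[0,1] deriving "ab": ["A", "S"]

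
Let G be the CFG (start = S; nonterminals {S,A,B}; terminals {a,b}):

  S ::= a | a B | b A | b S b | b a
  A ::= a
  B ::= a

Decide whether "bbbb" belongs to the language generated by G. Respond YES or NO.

CNF form of G:
  S -> T0 B | T1 A | T1 T0 | T1 X2 | a
  A -> a
  B -> a
  T0 -> a
  T1 -> b
  X2 -> S T1

CYK table (by increasing span):
  [0..0]={T1}  "b"  orig:{}
  [1..1]={T1}  "b"  orig:{}
  [2..2]={T1}  "b"  orig:{}
  [3..3]={T1}  "b"  orig:{}
  [0..1]=∅  "bb"
  [1..2]=∅  "bb"
  [2..3]=∅  "bb"
  [0..2]=∅  "bbb"
  [1..3]=∅  "bbb"
  [0..3]=∅  "bbbb"

S ∉ T[0,3] ⇒ NO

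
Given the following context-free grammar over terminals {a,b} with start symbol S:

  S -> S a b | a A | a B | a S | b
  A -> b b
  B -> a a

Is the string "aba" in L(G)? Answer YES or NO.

CNF form of G:
  S -> S X2 | T1 A | T1 B | T1 S | b
  A -> T0 T0
  B -> T1 T1
  T0 -> b
  T1 -> a
  X2 -> T1 T0

CYK fill:
  [0..0]={T1}  "a"  orig:{}
  [1..1]={S,T0}  "b"  orig:{S}
  [2..2]={T1}  "a"  orig:{}
  [0..1]={S,X2}  "ab"  orig:{S}
  [1..2]=∅  "ba"
  [0..2]=∅  "aba"

S ∉ T[0,2] ⇒ NO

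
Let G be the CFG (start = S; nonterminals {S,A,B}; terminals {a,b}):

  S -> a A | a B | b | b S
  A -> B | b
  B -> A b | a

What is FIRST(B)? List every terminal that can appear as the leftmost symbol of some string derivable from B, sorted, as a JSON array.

FIRST iteration:
[1]
  A via A→b: +{b}
  B via B→A b: +{b}
  B via B→a: +{a}
  S via S→a A: +{a}
  S via S→b: +{b}
  S: {a,b}  A: {b}  B: {a,b}
[2]
  A via A→B: +{a}
  S: {a,b}  A: {a,b}  B: {a,b}
[3] (stable)
  S: {a,b}  A: {a,b}  B: {a,b}

FIRST(B) = ["a", "b"]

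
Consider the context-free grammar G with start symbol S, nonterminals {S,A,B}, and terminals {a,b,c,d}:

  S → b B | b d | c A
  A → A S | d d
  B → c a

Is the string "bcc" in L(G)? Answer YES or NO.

CNF form of G:
  S -> T1 A | T3 B | T3 T0
  A -> A S | T0 T0
  B -> T1 T2
  T0 -> d
  T1 -> c
  T2 -> a
  T3 -> b

Fill CYK table bottom-up:
  T[0,0] 'b' = {T3}  orig:{}
  T[1,1] 'c' = {T1}  orig:{}
  T[2,2] 'c' = {T1}  orig:{}
  T[0,1] 'bc' = ∅
  T[1,2] 'cc' = ∅
  T[0,2] 'bcc' = ∅

S ∉ T[0,2] ⇒ NO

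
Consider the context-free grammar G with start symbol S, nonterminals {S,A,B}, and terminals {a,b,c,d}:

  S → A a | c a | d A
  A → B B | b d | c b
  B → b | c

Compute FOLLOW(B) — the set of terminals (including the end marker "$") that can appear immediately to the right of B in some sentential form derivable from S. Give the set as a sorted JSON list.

FIRST iteration:
round 1:
  A via A→b d: +{b}
  A via A→c b: +{c}
  B via B→b: +{b}
  B via B→c: +{c}
  S via S→A a: +{b,c}
  S via S→d A: +{d}
  S: {b,c,d}  A: {b,c}  B: {b,c}
round 2: (stable)
  S: {b,c,d}  A: {b,c}  B: {b,c}

FOLLOW iteration:
FOLLOW(S) := {$}
[1]
  A→B B: FOLLOW(B) ⊇ FIRST(B) = {b,c}; new: +{b,c}
  S→A a: FOLLOW(A) ⊇ FIRST(a) = {a}; new: +{a}
  S→d A: FOLLOW(A) ⊇ FOLLOW(S) ⊇ {$}; new: +{$}
  S: {$}  A: {$,a}  B: {b,c}
[2]
  A→B B: FOLLOW(B) ⊇ FOLLOW(A) ⊇ {$,a}; new: +{$,a}
  S: {$}  A: {$,a}  B: {$,a,b,c}
[3] — fixpoint
  S: {$}  A: {$,a}  B: {$,a,b,c}

FOLLOW(B) = ["$", "a", "b", "c"]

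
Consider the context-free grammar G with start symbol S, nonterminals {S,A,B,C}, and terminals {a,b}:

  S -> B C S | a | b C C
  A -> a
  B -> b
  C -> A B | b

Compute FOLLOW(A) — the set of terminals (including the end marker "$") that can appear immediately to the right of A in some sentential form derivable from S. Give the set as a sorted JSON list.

FIRST sets, iterate to fixpoint:
pass 1:
  A via A→a: +{a}
  B via B→b: +{b}
  C via C→A B: +{a}
  C via C→b: +{b}
  S via S→B C S: +{b}
  S via S→a: +{a}
  S: {a,b}  A: {a}  B: {b}  C: {a,b}
pass 2: (stable)
  S: {a,b}  A: {a}  B: {b}  C: {a,b}

FOLLOW sets:
FOLLOW(S) := {$}
iter 1:
  C→A B: FOLLOW(A) ⊇ FIRST(B) = {b}; new: +{b}
  S→B C S: FOLLOW(B) ⊇ FIRST(C) = {a,b}; new: +{a,b}
  S→B C S: FOLLOW(C) ⊇ FIRST(S) = {a,b}; new: +{a,b}
  S→b C C: FOLLOW(C) ⊇ FOLLOW(S) ⊇ {$}; new: +{$}
  S: {$}  A: {b}  B: {a,b}  C: {$,a,b}
iter 2:
  C→A B: FOLLOW(B) ⊇ FOLLOW(C) ⊇ {$,a,b}; new: +{$}
  S: {$}  A: {b}  B: {$,a,b}  C: {$,a,b}
iter 3: — fixpoint
  S: {$}  A: {b}  B: {$,a,b}  C: {$,a,b}

FOLLOW(A) = ["b"]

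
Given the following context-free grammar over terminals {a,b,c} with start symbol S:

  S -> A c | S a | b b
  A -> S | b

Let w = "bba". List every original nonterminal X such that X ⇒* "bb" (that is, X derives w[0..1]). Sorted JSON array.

CNF form of G:
  S -> A T0 | S T1 | T2 T2
  A -> A T0 | S T1 | T2 T2 | b
  T0 -> c
  T1 -> a
  T2 -> b

CYK table (by increasing span) — only the sub-triangle for w[0..1]:
  cell(0,0) b: {A,T2}  orig:{A}
  cell(1,1) b: {A,T2}  orig:{A}
  cell(0,1) bb: {A,S}

Original NTs in T[0,1] deriving "bb": ["A", "S"]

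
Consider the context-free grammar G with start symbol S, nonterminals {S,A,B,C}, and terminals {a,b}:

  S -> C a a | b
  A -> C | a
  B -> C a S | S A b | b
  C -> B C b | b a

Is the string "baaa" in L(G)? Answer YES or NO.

Convert to CNF:
  S -> C X6 | b
  A -> B X2 | T0 T1 | a
  B -> C X3 | S X4 | b
  C -> B X5 | T0 T1
  T0 -> b
  T1 -> a
  X2 -> C T0
  X3 -> T1 S
  X4 -> A T0
  X5 -> C T0
  X6 -> T1 T1

CYK table (by increasing span):
  [0..0]={B,S,T0}  "b"  orig:{B,S}
  [1..1]={A,T1}  "a"  orig:{A}
  [2..2]={A,T1}  "a"  orig:{A}
  [3..3]={A,T1}  "a"  orig:{A}
  [0..1]={A,C}  "ba"
  [1..2]={X6}  "aa"  orig:{}
  [2..3]={X6}  "aa"  orig:{}
  [0..2]=∅  "baa"
  [1..3]=∅  "aaa"
  [0..3]={S}  "baaa"

S ∈ T[0,3] ⇒ YES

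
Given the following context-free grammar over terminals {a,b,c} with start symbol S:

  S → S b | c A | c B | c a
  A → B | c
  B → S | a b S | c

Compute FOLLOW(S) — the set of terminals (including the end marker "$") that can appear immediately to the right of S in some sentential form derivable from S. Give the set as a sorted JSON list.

FIRST iteration:
pass 1:
  A via A→c: +{c}
  B via B→a b S: +{a}
  B via B→c: +{c}
  S via S→c A: +{c}
  S: {c}  A: {c}  B: {a,c}
pass 2:
  A via A→B: +{a}
  S: {c}  A: {a,c}  B: {a,c}
pass 3: (stable)
  S: {c}  A: {a,c}  B: {a,c}

Compute FOLLOW by fixpoint:
seed FOLLOW(S) with $
[1]
  S→S b: FOLLOW(S) ⊇ FIRST(b) = {b}; new: +{b}
  S→c A: FOLLOW(A) ⊇ FOLLOW(S) ⊇ {$,b}; new: +{$,b}
  S→c B: FOLLOW(B) ⊇ FOLLOW(S) ⊇ {$,b}; new: +{$,b}
  FOLLOW(S)={$,b}  FOLLOW(A)={$,b}  FOLLOW(B)={$,b}
[2] (stable)
  FOLLOW(S)={$,b}  FOLLOW(A)={$,b}  FOLLOW(B)={$,b}

FOLLOW(S) = ["$", "b"]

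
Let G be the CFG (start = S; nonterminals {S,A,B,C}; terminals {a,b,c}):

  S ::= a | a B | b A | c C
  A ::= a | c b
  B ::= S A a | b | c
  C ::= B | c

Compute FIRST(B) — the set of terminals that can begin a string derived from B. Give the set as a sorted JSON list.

Compute FIRST by fixpoint:
pass 1:
  A via A→a: +{a}
  A via A→c b: +{c}
  B via B→b: +{b}
  B via B→c: +{c}
  C via C→B: +{b,c}
  S via S→a: +{a}
  S via S→b A: +{b}
  S via S→c C: +{c}
  FIRST[S]={a,b,c}  FIRST[A]={a,c}  FIRST[B]={b,c}  FIRST[C]={b,c}
pass 2:
  B via B→S A a: +{a}
  C via C→B: +{a}
  FIRST[S]={a,b,c}  FIRST[A]={a,c}  FIRST[B]={a,b,c}  FIRST[C]={a,b,c}
pass 3: done
  FIRST[S]={a,b,c}  FIRST[A]={a,c}  FIRST[B]={a,b,c}  FIRST[C]={a,b,c}

FIRST(B) = ["a", "b", "c"]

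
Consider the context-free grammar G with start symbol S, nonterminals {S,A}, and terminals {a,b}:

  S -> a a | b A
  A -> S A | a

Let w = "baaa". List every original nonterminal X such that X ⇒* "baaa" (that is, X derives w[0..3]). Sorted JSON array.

Convert to CNF:
  S -> T0 T0 | T1 A
  A -> S A | a
  T0 -> a
  T1 -> b

CYK table (by increasing span), restricted to cells inside w[0..3]:
  [0..0]={T1}  "b"  orig:{}
  [1..1]={A,T0}  "a"  orig:{A}
  [2..2]={A,T0}  "a"  orig:{A}
  [3..3]={A,T0}  "a"  orig:{A}
  [0..1]={S}  "ba"
  [1..2]={S}  "aa"
  [2..3]={S}  "aa"
  [0..2]={A}  "baa"
  [1..3]={A}  "aaa"
  [0..3]={S}  "baaa"

Original NTs in T[0,3] deriving "baaa": ["S"]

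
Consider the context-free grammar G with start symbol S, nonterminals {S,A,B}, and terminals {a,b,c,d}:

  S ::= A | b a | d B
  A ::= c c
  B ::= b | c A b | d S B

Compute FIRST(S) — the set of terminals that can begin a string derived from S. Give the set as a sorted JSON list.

Compute FIRST by fixpoint:
pass 1:
  A via A→c c: +{c}
  B via B→b: +{b}
  B via B→c A b: +{c}
  B via B→d S B: +{d}
  S via S→A: +{c}
  S via S→b a: +{b}
  S via S→d B: +{d}
  FIRST[S]={b,c,d}  FIRST[A]={c}  FIRST[B]={b,c,d}
pass 2: (no change)
  FIRST[S]={b,c,d}  FIRST[A]={c}  FIRST[B]={b,c,d}

FIRST(S) = ["b", "c", "d"]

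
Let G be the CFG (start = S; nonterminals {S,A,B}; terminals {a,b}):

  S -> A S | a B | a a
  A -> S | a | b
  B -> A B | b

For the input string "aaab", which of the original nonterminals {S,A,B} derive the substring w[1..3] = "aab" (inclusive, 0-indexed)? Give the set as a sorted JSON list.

CNF form of G:
  S -> A S | T0 B | T0 T0
  A -> A S | T0 B | T0 T0 | a | b
  B -> A B | b
  T0 -> a

Fill CYK table bottom-up, restricted to cells inside w[1..3]:
  cell(1,1) a: {A,T0}  orig:{A}
  cell(2,2) a: {A,T0}  orig:{A}
  cell(3,3) b: {A,B}
  cell(1,2) aa: {A,S}
  cell(2,3) ab: {A,B,S}
  cell(1,3) aab: {A,B,S}

Original NTs in T[1,3] deriving "aab": ["A", "B", "S"]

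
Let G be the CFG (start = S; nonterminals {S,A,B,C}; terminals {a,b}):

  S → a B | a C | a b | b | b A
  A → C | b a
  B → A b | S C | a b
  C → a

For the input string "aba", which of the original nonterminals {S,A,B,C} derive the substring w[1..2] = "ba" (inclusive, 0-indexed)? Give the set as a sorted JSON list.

CNF form of G:
  S -> T0 A | T1 B | T1 C | T1 T0 | b
  A -> T0 T1 | a
  B -> A T0 | S C | T1 T0
  C -> a
  T0 -> b
  T1 -> a

CYK fill — only the sub-triangle for w[1..2]:
  [1..1]={S,T0}  "b"  orig:{S}
  [2..2]={A,C,T1}  "a"  orig:{A,C}
  [1..2]={A,B,S}  "ba"

Original NTs in T[1,2] deriving "ba": ["A", "B", "S"]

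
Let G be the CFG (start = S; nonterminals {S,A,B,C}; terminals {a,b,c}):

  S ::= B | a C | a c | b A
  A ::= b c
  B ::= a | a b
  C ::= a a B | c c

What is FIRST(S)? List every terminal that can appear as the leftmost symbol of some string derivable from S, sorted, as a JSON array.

FIRST iteration:
round 1:
  A via A→b c: +{b}
  B via B→a: +{a}
  C via C→a a B: +{a}
  C via C→c c: +{c}
  S via S→B: +{a}
  S via S→b A: +{b}
  FIRST[S]={a,b}  FIRST[A]={b}  FIRST[B]={a}  FIRST[C]={a,c}
round 2: done
  FIRST[S]={a,b}  FIRST[A]={b}  FIRST[B]={a}  FIRST[C]={a,c}

FIRST(S) = ["a", "b"]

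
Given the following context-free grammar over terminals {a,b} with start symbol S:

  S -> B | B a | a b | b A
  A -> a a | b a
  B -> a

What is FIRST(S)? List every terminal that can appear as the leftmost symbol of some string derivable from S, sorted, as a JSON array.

Compute FIRST by fixpoint:
iter 1:
  A via A→a a: +{a}
  A via A→b a: +{b}
  B via B→a: +{a}
  S via S→B: +{a}
  S via S→b A: +{b}
  S: {a,b}  A: {a,b}  B: {a}
iter 2: — fixpoint
  S: {a,b}  A: {a,b}  B: {a}

FIRST(S) = ["a", "b"]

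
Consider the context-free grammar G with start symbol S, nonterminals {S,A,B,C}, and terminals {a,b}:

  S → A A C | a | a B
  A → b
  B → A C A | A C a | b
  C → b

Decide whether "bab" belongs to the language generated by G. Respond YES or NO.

Convert to CNF:
  S -> A X3 | T0 B | a
  A -> b
  B -> A X1 | A X2 | b
  C -> b
  T0 -> a
  X1 -> C A
  X2 -> C T0
  X3 -> A C

CYK table (by increasing span):
  [0..0]={A,B,C}  "b"
  [1..1]={S,T0}  "a"  orig:{S}
  [2..2]={A,B,C}  "b"
  [0..1]={X2}  "ba"  orig:{}
  [1..2]={S}  "ab"
  [0..2]=∅  "bab"

S ∉ T[0,2] ⇒ NO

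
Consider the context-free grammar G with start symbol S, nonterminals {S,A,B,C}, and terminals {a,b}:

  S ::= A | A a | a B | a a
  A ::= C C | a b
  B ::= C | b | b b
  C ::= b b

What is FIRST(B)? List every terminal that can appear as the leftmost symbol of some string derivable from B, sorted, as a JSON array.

FIRST iteration:
round 1:
  A via A→a b: +{a}
  B via B→b: +{b}
  C via C→b b: +{b}
  S via S→A: +{a}
  FIRST(S)={a}  FIRST(A)={a}  FIRST(B)={b}  FIRST(C)={b}
round 2:
  A via A→C C: +{b}
  S via S→A: +{b}
  FIRST(S)={a,b}  FIRST(A)={a,b}  FIRST(B)={b}  FIRST(C)={b}
round 3: done
  FIRST(S)={a,b}  FIRST(A)={a,b}  FIRST(B)={b}  FIRST(C)={b}

FIRST(B) = ["b"]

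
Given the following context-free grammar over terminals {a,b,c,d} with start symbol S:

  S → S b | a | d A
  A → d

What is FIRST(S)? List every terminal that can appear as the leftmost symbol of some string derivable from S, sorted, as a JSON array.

FIRST sets, iterate to fixpoint:
pass 1:
  A via A→d: +{d}
  S via S→a: +{a}
  S via S→d A: +{d}
  FIRST[S]={a,d}  FIRST[A]={d}
pass 2: (stable)
  FIRST[S]={a,d}  FIRST[A]={d}

FIRST(S) = ["a", "d"]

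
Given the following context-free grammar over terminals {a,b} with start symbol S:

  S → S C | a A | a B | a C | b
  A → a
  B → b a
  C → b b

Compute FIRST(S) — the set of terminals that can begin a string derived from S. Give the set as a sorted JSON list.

Compute FIRST by fixpoint:
round 1:
  A via A→a: +{a}
  B via B→b a: +{b}
  C via C→b b: +{b}
  S via S→a A: +{a}
  S via S→b: +{b}
  FIRST(S)={a,b}  FIRST(A)={a}  FIRST(B)={b}  FIRST(C)={b}
round 2: — fixpoint
  FIRST(S)={a,b}  FIRST(A)={a}  FIRST(B)={b}  FIRST(C)={b}

FIRST(S) = ["a", "b"]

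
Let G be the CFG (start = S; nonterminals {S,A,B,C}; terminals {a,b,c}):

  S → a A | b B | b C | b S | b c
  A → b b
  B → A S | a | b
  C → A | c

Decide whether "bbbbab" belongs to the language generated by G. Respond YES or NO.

CNF form of G:
  S -> T0 B | T0 C | T0 S | T0 T2 | T1 A
  A -> T0 T0
  B -> A S | a | b
  C -> T0 T0 | c
  T0 -> b
  T1 -> a
  T2 -> c

CYK fill:
  cell(0,0) b: {B,T0}  orig:{B}
  cell(1,1) b: {B,T0}  orig:{B}
  cell(2,2) b: {B,T0}  orig:{B}
  cell(3,3) b: {B,T0}  orig:{B}
  cell(4,4) a: {B,T1}  orig:{B}
  cell(5,5) b: {B,T0}  orig:{B}
  cell(0,1) bb: {A,C,S}
  cell(1,2) bb: {A,C,S}
  cell(2,3) bb: {A,C,S}
  cell(3,4) ba: {S}
  cell(4,5) ab: ∅
  cell(0,2) bbb: {S}
  cell(1,3) bbb: {S}
  cell(2,4) bba: {S}
  cell(3,5) bab: ∅
  cell(0,3) bbbb: {B,S}
  cell(1,4) bbba: {B,S}
  cell(2,5) bbab: ∅
  cell(0,4) bbbba: {B,S}
  cell(1,5) bbbab: ∅
  cell(0,5) bbbbab: ∅

S ∉ T[0,5] ⇒ NO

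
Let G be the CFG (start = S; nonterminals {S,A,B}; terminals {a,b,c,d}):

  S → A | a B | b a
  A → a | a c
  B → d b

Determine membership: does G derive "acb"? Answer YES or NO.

Convert to CNF:
  S -> T0 B | T0 T1 | T3 T0 | a
  A -> T0 T1 | a
  B -> T2 T3
  T0 -> a
  T1 -> c
  T2 -> d
  T3 -> b

CYK fill:
  T[0,0] 'a' = {A,S,T0}  orig:{A,S}
  T[1,1] 'c' = {T1}  orig:{}
  T[2,2] 'b' = {T3}  orig:{}
  T[0,1] 'ac' = {A,S}
  T[1,2] 'cb' = ∅
  T[0,2] 'acb' = ∅

S ∉ T[0,2] ⇒ NO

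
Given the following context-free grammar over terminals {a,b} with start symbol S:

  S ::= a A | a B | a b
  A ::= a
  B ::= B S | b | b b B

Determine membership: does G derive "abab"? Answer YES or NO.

CNF form of G:
  S -> T1 A | T1 B | T1 T0
  A -> a
  B -> B S | T0 X2 | b
  T0 -> b
  T1 -> a
  X2 -> T0 B

CYK fill:
  [0..0]={A,T1}  "a"  orig:{A}
  [1..1]={B,T0}  "b"  orig:{B}
  [2..2]={A,T1}  "a"  orig:{A}
  [3..3]={B,T0}  "b"  orig:{B}
  [0..1]={S}  "ab"
  [1..2]=∅  "ba"
  [2..3]={S}  "ab"
  [0..2]=∅  "aba"
  [1..3]={B}  "bab"
  [0..3]={S}  "abab"

S ∈ T[0,3] ⇒ YES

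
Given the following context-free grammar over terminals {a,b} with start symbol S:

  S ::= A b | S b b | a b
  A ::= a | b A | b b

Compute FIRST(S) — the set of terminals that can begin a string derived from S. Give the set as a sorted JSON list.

FIRST iteration:
pass 1:
  A via A→a: +{a}
  A via A→b A: +{b}
  S via S→A b: +{a,b}
  S: {a,b}  A: {a,b}
pass 2: (stable)
  S: {a,b}  A: {a,b}

FIRST(S) = ["a", "b"]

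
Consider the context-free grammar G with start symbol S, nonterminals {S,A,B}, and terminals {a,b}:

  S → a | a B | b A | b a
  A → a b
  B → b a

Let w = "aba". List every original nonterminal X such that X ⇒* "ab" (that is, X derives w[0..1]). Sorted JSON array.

Convert to CNF:
  S -> T0 B | T1 A | T1 T0 | a
  A -> T0 T1
  B -> T1 T0
  T0 -> a
  T1 -> b

CYK table (by increasing span), restricted to cells inside w[0..1]:
  [0..0]={S,T0}  "a"  orig:{S}
  [1..1]={T1}  "b"  orig:{}
  [0..1]={A}  "ab"

Original NTs in T[0,1] deriving "ab": ["A"]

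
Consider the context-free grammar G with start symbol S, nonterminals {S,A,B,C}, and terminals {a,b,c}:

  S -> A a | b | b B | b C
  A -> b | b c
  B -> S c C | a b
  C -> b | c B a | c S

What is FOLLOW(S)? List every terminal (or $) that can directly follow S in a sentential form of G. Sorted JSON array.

Compute FIRST by fixpoint:
iter 1:
  A via A→b: +{b}
  B via B→a b: +{a}
  C via C→b: +{b}
  C via C→c B a: +{c}
  S via S→A a: +{b}
  S: {b}  A: {b}  B: {a}  C: {b,c}
iter 2:
  B via B→S c C: +{b}
  S: {b}  A: {b}  B: {a,b}  C: {b,c}
iter 3: (stable)
  S: {b}  A: {b}  B: {a,b}  C: {b,c}

FOLLOW iteration:
initialize: $ ∈ FOLLOW(S)
[1]
  B→S c C: FOLLOW(S) ⊇ FIRST(c) = {c}; new: +{c}
  C→c B a: FOLLOW(B) ⊇ FIRST(a) = {a}; new: +{a}
  S→A a: FOLLOW(A) ⊇ FIRST(a) = {a}; new: +{a}
  S→b B: FOLLOW(B) ⊇ FOLLOW(S) ⊇ {$,c}; new: +{$,c}
  S→b C: FOLLOW(C) ⊇ FOLLOW(S) ⊇ {$,c}; new: +{$,c}
  S: {$,c}  A: {a}  B: {$,a,c}  C: {$,c}
[2]
  B→S c C: FOLLOW(C) ⊇ FOLLOW(B) ⊇ {$,a,c}; new: +{a}
  C→c S: FOLLOW(S) ⊇ FOLLOW(C) ⊇ {$,a,c}; new: +{a}
  S: {$,a,c}  A: {a}  B: {$,a,c}  C: {$,a,c}
[3] (no change)
  S: {$,a,c}  A: {a}  B: {$,a,c}  C: {$,a,c}

FOLLOW(S) = ["$", "a", "c"]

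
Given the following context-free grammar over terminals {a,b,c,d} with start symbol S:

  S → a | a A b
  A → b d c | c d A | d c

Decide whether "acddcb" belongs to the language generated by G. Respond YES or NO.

CNF form of G:
  S -> T3 X6 | a
  A -> T0 X4 | T1 T2 | T2 X5
  T0 -> b
  T1 -> d
  T2 -> c
  T3 -> a
  X4 -> T1 T2
  X5 -> T1 A
  X6 -> A T0

Fill CYK table bottom-up:
  [0..0]={S,T3}  "a"  orig:{S}
  [1..1]={T2}  "c"  orig:{}
  [2..2]={T1}  "d"  orig:{}
  [3..3]={T1}  "d"  orig:{}
  [4..4]={T2}  "c"  orig:{}
  [5..5]={T0}  "b"  orig:{}
  [0..1]=∅  "ac"
  [1..2]=∅  "cd"
  [2..3]=∅  "dd"
  [3..4]={A,X4}  "dc"  orig:{A}
  [4..5]=∅  "cb"
  [0..2]=∅  "acd"
  [1..3]=∅  "cdd"
  [2..4]={X5}  "ddc"  orig:{}
  [3..5]={X6}  "dcb"  orig:{}
  [0..3]=∅  "acdd"
  [1..4]={A}  "cddc"
  [2..5]=∅  "ddcb"
  [0..4]=∅  "acddc"
  [1..5]={X6}  "cddcb"  orig:{}
  [0..5]={S}  "acddcb"

S ∈ T[0,5] ⇒ YES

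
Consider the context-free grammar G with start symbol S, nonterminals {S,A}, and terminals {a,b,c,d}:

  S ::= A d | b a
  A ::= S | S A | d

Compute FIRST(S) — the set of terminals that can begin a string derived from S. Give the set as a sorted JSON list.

Compute FIRST by fixpoint:
[1]
  A via A→d: +{d}
  S via S→A d: +{d}
  S via S→b a: +{b}
  FIRST(S)={b,d}  FIRST(A)={d}
[2]
  A via A→S: +{b}
  FIRST(S)={b,d}  FIRST(A)={b,d}
[3] (stable)
  FIRST(S)={b,d}  FIRST(A)={b,d}

FIRST(S) = ["b", "d"]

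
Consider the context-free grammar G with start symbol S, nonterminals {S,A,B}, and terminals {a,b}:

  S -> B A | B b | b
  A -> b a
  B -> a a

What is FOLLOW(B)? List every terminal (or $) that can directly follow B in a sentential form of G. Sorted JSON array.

FIRST iteration:
round 1:
  A via A→b a: +{b}
  B via B→a a: +{a}
  S via S→B A: +{a}
  S via S→b: +{b}
  FIRST(S)={a,b}  FIRST(A)={b}  FIRST(B)={a}
round 2: (no change)
  FIRST(S)={a,b}  FIRST(A)={b}  FIRST(B)={a}

Compute FOLLOW by fixpoint:
initialize: $ ∈ FOLLOW(S)
round 1:
  S→B A: FOLLOW(B) ⊇ FIRST(A) = {b}; new: +{b}
  S→B A: FOLLOW(A) ⊇ FOLLOW(S) ⊇ {$}; new: +{$}
  S: {$}  A: {$}  B: {b}
round 2: (no change)
  S: {$}  A: {$}  B: {b}

FOLLOW(B) = ["b"]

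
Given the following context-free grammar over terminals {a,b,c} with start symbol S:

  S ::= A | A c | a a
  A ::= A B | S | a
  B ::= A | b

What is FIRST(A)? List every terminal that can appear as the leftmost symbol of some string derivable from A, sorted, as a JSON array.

Compute FIRST by fixpoint:
round 1:
  A via A→a: +{a}
  B via B→A: +{a}
  B via B→b: +{b}
  S via S→A: +{a}
  FIRST[S]={a}  FIRST[A]={a}  FIRST[B]={a,b}
round 2: done
  FIRST[S]={a}  FIRST[A]={a}  FIRST[B]={a,b}

FIRST(A) = ["a"]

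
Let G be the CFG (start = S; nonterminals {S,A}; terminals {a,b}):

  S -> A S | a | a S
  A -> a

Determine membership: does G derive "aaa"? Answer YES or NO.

CNF form of G:
  S -> A S | T0 S | a
  A -> a
  T0 -> a

CYK fill:
  [0..0]={A,S,T0}  "a"  orig:{A,S}
  [1..1]={A,S,T0}  "a"  orig:{A,S}
  [2..2]={A,S,T0}  "a"  orig:{A,S}
  [0..1]={S}  "aa"
  [1..2]={S}  "aa"
  [0..2]={S}  "aaa"

S ∈ T[0,2] ⇒ YES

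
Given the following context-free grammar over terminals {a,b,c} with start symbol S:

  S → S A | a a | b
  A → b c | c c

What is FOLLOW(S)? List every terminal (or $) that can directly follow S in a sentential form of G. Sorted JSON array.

Compute FIRST by fixpoint:
iter 1:
  A via A→b c: +{b}
  A via A→c c: +{c}
  S via S→a a: +{a}
  S via S→b: +{b}
  FIRST(S)={a,b}  FIRST(A)={b,c}
iter 2: — fixpoint
  FIRST(S)={a,b}  FIRST(A)={b,c}

FOLLOW iteration:
seed FOLLOW(S) with $
[1]
  S→S A: FOLLOW(S) ⊇ FIRST(A) = {b,c}; new: +{b,c}
  S→S A: FOLLOW(A) ⊇ FOLLOW(S) ⊇ {$,b,c}; new: +{$,b,c}
  FOLLOW(S)={$,b,c}  FOLLOW(A)={$,b,c}
[2] (no change)
  FOLLOW(S)={$,b,c}  FOLLOW(A)={$,b,c}

FOLLOW(S) = ["$", "b", "c"]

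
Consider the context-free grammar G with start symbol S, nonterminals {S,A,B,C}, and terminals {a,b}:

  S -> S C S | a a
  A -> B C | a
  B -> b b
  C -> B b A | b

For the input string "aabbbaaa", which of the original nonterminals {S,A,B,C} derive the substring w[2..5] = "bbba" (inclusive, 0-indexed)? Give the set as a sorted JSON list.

CNF form of G:
  S -> S X3 | T1 T1
  A -> B C | a
  B -> T0 T0
  C -> B X2 | b
  T0 -> b
  T1 -> a
  X2 -> T0 A
  X3 -> C S

Fill CYK table bottom-up, restricted to cells inside w[2..5]:
  [2..2]={C,T0}  "b"  orig:{C}
  [3..3]={C,T0}  "b"  orig:{C}
  [4..4]={C,T0}  "b"  orig:{C}
  [5..5]={A,T1}  "a"  orig:{A}
  [2..3]={B}  "bb"
  [3..4]={B}  "bb"
  [4..5]={X2}  "ba"  orig:{}
  [2..4]={A}  "bbb"
  [3..5]=∅  "bba"
  [2..5]={C}  "bbba"

Original NTs in T[2,5] deriving "bbba": ["C"]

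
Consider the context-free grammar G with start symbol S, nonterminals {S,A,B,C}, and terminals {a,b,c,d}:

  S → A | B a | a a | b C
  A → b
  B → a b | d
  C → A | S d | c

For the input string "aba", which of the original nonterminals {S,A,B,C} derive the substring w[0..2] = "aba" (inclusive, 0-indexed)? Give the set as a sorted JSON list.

CNF form of G:
  S -> B T0 | T0 T0 | T1 C | b
  A -> b
  B -> T0 T1 | d
  C -> S T2 | b | c
  T0 -> a
  T1 -> b
  T2 -> d

CYK table (by increasing span), restricted to cells inside w[0..2]:
  T[0,0] 'a' = {T0}  orig:{}
  T[1,1] 'b' = {A,C,S,T1}  orig:{A,C,S}
  T[2,2] 'a' = {T0}  orig:{}
  T[0,1] 'ab' = {B}
  T[1,2] 'ba' = ∅
  T[0,2] 'aba' = {S}

Original NTs in T[0,2] deriving "aba": ["S"]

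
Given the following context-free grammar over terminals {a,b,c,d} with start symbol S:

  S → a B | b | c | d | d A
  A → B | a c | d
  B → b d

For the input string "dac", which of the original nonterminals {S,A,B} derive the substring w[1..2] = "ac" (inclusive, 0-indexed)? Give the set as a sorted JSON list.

CNF form of G:
  S -> T0 B | T3 A | b | c | d
  A -> T0 T1 | T2 T3 | d
  B -> T2 T3
  T0 -> a
  T1 -> c
  T2 -> b
  T3 -> d

CYK fill — only the sub-triangle for w[1..2]:
  cell(1,1) a: {T0}  orig:{}
  cell(2,2) c: {S,T1}  orig:{S}
  cell(1,2) ac: {A}

Original NTs in T[1,2] deriving "ac": ["A"]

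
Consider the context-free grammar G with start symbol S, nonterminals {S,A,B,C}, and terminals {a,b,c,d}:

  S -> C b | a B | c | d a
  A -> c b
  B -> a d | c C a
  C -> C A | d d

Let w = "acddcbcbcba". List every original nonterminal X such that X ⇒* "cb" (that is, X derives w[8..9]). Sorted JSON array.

CNF form of G:
  S -> C T1 | T2 B | T3 T2 | c
  A -> T0 T1
  B -> T0 X4 | T2 T3
  C -> C A | T3 T3
  T0 -> c
  T1 -> b
  T2 -> a
  T3 -> d
  X4 -> C T2

CYK table (by increasing span), restricted to cells inside w[8..9]:
  cell(8,8) c: {S,T0}  orig:{S}
  cell(9,9) b: {T1}  orig:{}
  cell(8,9) cb: {A}

Original NTs in T[8,9] deriving "cb": ["A"]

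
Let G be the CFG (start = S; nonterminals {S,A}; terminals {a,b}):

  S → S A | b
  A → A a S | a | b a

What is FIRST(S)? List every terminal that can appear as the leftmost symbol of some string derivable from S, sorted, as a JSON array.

FIRST iteration:
round 1:
  A via A→a: +{a}
  A via A→b a: +{b}
  S via S→b: +{b}
  FIRST[S]={b}  FIRST[A]={a,b}
round 2: (no change)
  FIRST[S]={b}  FIRST[A]={a,b}

FIRST(S) = ["b"]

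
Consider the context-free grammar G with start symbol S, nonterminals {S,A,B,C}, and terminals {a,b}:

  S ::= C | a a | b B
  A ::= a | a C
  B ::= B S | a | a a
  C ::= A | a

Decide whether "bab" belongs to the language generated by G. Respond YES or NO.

CNF form of G:
  S -> T0 C | T0 T0 | T1 B | a
  A -> T0 C | a
  B -> B S | T0 T0 | a
  C -> T0 C | a
  T0 -> a
  T1 -> b

Fill CYK table bottom-up:
  cell(0,0) b: {T1}  orig:{}
  cell(1,1) a: {A,B,C,S,T0}  orig:{A,B,C,S}
  cell(2,2) b: {T1}  orig:{}
  cell(0,1) ba: {S}
  cell(1,2) ab: ∅
  cell(0,2) bab: ∅

S ∉ T[0,2] ⇒ NO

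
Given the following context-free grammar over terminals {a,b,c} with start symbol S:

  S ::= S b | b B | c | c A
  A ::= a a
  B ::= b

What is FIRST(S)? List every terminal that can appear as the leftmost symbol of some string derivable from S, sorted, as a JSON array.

FIRST iteration:
round 1:
  A via A→a a: +{a}
  B via B→b: +{b}
  S via S→b B: +{b}
  S via S→c: +{c}
  S: {b,c}  A: {a}  B: {b}
round 2: done
  S: {b,c}  A: {a}  B: {b}

FIRST(S) = ["b", "c"]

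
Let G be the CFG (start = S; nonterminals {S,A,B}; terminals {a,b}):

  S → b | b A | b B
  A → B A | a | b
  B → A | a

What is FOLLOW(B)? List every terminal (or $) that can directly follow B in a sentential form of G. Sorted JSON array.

FIRST iteration:
round 1:
  A via A→a: +{a}
  A via A→b: +{b}
  B via B→A: +{a,b}
  S via S→b: +{b}
  FIRST(S)={b}  FIRST(A)={a,b}  FIRST(B)={a,b}
round 2: — fixpoint
  FIRST(S)={b}  FIRST(A)={a,b}  FIRST(B)={a,b}

FOLLOW iteration:
seed FOLLOW(S) with $
pass 1:
  A→B A: FOLLOW(B) ⊇ FIRST(A) = {a,b}; new: +{a,b}
  B→A: FOLLOW(A) ⊇ FOLLOW(B) ⊇ {a,b}; new: +{a,b}
  S→b A: FOLLOW(A) ⊇ FOLLOW(S) ⊇ {$}; new: +{$}
  S→b B: FOLLOW(B) ⊇ FOLLOW(S) ⊇ {$}; new: +{$}
  FOLLOW(S)={$}  FOLLOW(A)={$,a,b}  FOLLOW(B)={$,a,b}
pass 2: — fixpoint
  FOLLOW(S)={$}  FOLLOW(A)={$,a,b}  FOLLOW(B)={$,a,b}

FOLLOW(B) = ["$", "a", "b"]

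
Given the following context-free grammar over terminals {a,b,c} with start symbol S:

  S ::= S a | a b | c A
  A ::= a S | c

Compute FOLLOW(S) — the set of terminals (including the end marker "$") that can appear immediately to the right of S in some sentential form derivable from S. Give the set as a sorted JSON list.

FIRST sets, iterate to fixpoint:
round 1:
  A via A→a S: +{a}
  A via A→c: +{c}
  S via S→a b: +{a}
  S via S→c A: +{c}
  FIRST[S]={a,c}  FIRST[A]={a,c}
round 2: (no change)
  FIRST[S]={a,c}  FIRST[A]={a,c}

Compute FOLLOW by fixpoint:
initialize: $ ∈ FOLLOW(S)
round 1:
  S→S a: FOLLOW(S) ⊇ FIRST(a) = {a}; new: +{a}
  S→c A: FOLLOW(A) ⊇ FOLLOW(S) ⊇ {$,a}; new: +{$,a}
  FOLLOW[S]={$,a}  FOLLOW[A]={$,a}
round 2: done
  FOLLOW[S]={$,a}  FOLLOW[A]={$,a}

FOLLOW(S) = ["$", "a"]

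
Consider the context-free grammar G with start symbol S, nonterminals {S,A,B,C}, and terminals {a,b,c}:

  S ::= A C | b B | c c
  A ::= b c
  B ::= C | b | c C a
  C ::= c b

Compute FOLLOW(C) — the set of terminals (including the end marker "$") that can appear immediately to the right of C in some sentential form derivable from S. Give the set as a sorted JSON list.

Compute FIRST by fixpoint:
iter 1:
  A via A→b c: +{b}
  B via B→b: +{b}
  B via B→c C a: +{c}
  C via C→c b: +{c}
  S via S→A C: +{b}
  S via S→c c: +{c}
  S: {b,c}  A: {b}  B: {b,c}  C: {c}
iter 2: — fixpoint
  S: {b,c}  A: {b}  B: {b,c}  C: {c}

FOLLOW iteration:
initialize: $ ∈ FOLLOW(S)
[1]
  B→c C a: FOLLOW(C) ⊇ FIRST(a) = {a}; new: +{a}
  S→A C: FOLLOW(A) ⊇ FIRST(C) = {c}; new: +{c}
  S→A C: FOLLOW(C) ⊇ FOLLOW(S) ⊇ {$}; new: +{$}
  S→b B: FOLLOW(B) ⊇ FOLLOW(S) ⊇ {$}; new: +{$}
  FOLLOW(S)={$}  FOLLOW(A)={c}  FOLLOW(B)={$}  FOLLOW(C)={$,a}
[2] (stable)
  FOLLOW(S)={$}  FOLLOW(A)={c}  FOLLOW(B)={$}  FOLLOW(C)={$,a}

FOLLOW(C) = ["$", "a"]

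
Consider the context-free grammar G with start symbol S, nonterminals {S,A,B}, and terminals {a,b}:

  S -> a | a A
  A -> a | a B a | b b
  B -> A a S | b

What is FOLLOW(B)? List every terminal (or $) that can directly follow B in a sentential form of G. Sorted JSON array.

Compute FIRST by fixpoint:
[1]
  A via A→a: +{a}
  A via A→b b: +{b}
  B via B→A a S: +{a,b}
  S via S→a: +{a}
  FIRST(S)={a}  FIRST(A)={a,b}  FIRST(B)={a,b}
[2] — fixpoint
  FIRST(S)={a}  FIRST(A)={a,b}  FIRST(B)={a,b}

Compute FOLLOW by fixpoint:
FOLLOW(S) := {$}
[1]
  A→a B a: FOLLOW(B) ⊇ FIRST(a) = {a}; new: +{a}
  B→A a S: FOLLOW(A) ⊇ FIRST(a) = {a}; new: +{a}
  B→A a S: FOLLOW(S) ⊇ FOLLOW(B) ⊇ {a}; new: +{a}
  S→a A: FOLLOW(A) ⊇ FOLLOW(S) ⊇ {$,a}; new: +{$}
  S: {$,a}  A: {$,a}  B: {a}
[2] (stable)
  S: {$,a}  A: {$,a}  B: {a}

FOLLOW(B) = ["a"]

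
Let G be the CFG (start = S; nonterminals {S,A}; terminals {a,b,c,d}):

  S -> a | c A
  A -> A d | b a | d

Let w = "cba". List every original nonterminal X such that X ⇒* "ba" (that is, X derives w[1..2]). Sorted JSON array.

Convert to CNF:
  S -> T3 A | a
  A -> A T0 | T1 T2 | d
  T0 -> d
  T1 -> b
  T2 -> a
  T3 -> c

CYK table (by increasing span) — only the sub-triangle for w[1..2]:
  T[1,1] 'b' = {T1}  orig:{}
  T[2,2] 'a' = {S,T2}  orig:{S}
  T[1,2] 'ba' = {A}

Original NTs in T[1,2] deriving "ba": ["A"]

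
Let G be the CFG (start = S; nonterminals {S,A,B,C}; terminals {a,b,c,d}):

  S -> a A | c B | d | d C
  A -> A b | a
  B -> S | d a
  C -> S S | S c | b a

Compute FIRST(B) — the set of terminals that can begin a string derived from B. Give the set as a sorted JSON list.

FIRST sets, iterate to fixpoint:
iter 1:
  A via A→a: +{a}
  B via B→d a: +{d}
  C via C→b a: +{b}
  S via S→a A: +{a}
  S via S→c B: +{c}
  S via S→d: +{d}
  S: {a,c,d}  A: {a}  B: {d}  C: {b}
iter 2:
  B via B→S: +{a,c}
  C via C→S S: +{a,c,d}
  S: {a,c,d}  A: {a}  B: {a,c,d}  C: {a,b,c,d}
iter 3: (no change)
  S: {a,c,d}  A: {a}  B: {a,c,d}  C: {a,b,c,d}

FIRST(B) = ["a", "c", "d"]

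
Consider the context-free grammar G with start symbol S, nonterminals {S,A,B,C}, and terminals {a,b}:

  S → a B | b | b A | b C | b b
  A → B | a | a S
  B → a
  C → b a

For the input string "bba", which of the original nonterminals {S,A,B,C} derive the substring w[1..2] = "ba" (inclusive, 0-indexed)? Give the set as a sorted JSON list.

Convert to CNF:
  S -> T0 B | T1 A | T1 C | T1 T1 | b
  A -> T0 S | a
  B -> a
  C -> T1 T0
  T0 -> a
  T1 -> b

CYK table (by increasing span) — only the sub-triangle for w[1..2]:
  T[1,1] 'b' = {S,T1}  orig:{S}
  T[2,2] 'a' = {A,B,T0}  orig:{A,B}
  T[1,2] 'ba' = {C,S}

Original NTs in T[1,2] deriving "ba": ["C", "S"]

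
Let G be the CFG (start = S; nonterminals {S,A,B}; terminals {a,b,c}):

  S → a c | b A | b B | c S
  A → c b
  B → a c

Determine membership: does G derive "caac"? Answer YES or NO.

CNF form of G:
  S -> T0 S | T1 A | T1 B | T2 T0
  A -> T0 T1
  B -> T2 T0
  T0 -> c
  T1 -> b
  T2 -> a

Fill CYK table bottom-up:
  [0..0]={T0}  "c"  orig:{}
  [1..1]={T2}  "a"  orig:{}
  [2..2]={T2}  "a"  orig:{}
  [3..3]={T0}  "c"  orig:{}
  [0..1]=∅  "ca"
  [1..2]=∅  "aa"
  [2..3]={B,S}  "ac"
  [0..2]=∅  "caa"
  [1..3]=∅  "aac"
  [0..3]=∅  "caac"

S ∉ T[0,3] ⇒ NO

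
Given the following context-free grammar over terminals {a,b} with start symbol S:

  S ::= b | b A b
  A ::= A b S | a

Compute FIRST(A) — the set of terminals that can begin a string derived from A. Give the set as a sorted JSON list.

Compute FIRST by fixpoint:
[1]
  A via A→a: +{a}
  S via S→b: +{b}
  FIRST[S]={b}  FIRST[A]={a}
[2] — fixpoint
  FIRST[S]={b}  FIRST[A]={a}

FIRST(A) = ["a"]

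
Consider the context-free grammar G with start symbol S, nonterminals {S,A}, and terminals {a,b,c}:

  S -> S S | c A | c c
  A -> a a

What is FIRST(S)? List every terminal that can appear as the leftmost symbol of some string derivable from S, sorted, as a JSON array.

FIRST sets, iterate to fixpoint:
pass 1:
  A via A→a a: +{a}
  S via S→c A: +{c}
  FIRST[S]={c}  FIRST[A]={a}
pass 2: (no change)
  FIRST[S]={c}  FIRST[A]={a}

FIRST(S) = ["c"]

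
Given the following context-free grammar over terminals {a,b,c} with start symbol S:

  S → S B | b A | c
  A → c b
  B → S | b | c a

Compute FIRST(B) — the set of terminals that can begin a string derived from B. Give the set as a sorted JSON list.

FIRST sets, iterate to fixpoint:
[1]
  A via A→c b: +{c}
  B via B→b: +{b}
  B via B→c a: +{c}
  S via S→b A: +{b}
  S via S→c: +{c}
  FIRST[S]={b,c}  FIRST[A]={c}  FIRST[B]={b,c}
[2] (no change)
  FIRST[S]={b,c}  FIRST[A]={c}  FIRST[B]={b,c}

FIRST(B) = ["b", "c"]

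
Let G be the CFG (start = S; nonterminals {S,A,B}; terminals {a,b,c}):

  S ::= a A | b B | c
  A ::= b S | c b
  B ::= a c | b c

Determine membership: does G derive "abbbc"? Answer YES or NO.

CNF form of G:
  S -> T0 B | T2 A | c
  A -> T0 S | T1 T0
  B -> T0 T1 | T2 T1
  T0 -> b
  T1 -> c
  T2 -> a

CYK fill:
  [0..0]={T2}  "a"  orig:{}
  [1..1]={T0}  "b"  orig:{}
  [2..2]={T0}  "b"  orig:{}
  [3..3]={T0}  "b"  orig:{}
  [4..4]={S,T1}  "c"  orig:{S}
  [0..1]=∅  "ab"
  [1..2]=∅  "bb"
  [2..3]=∅  "bb"
  [3..4]={A,B}  "bc"
  [0..2]=∅  "abb"
  [1..3]=∅  "bbb"
  [2..4]={S}  "bbc"
  [0..3]=∅  "abbb"
  [1..4]={A}  "bbbc"
  [0..4]={S}  "abbbc"

S ∈ T[0,4] ⇒ YES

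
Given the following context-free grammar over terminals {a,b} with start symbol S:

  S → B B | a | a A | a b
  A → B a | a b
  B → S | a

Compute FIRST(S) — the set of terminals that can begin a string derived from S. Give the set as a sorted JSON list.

Compute FIRST by fixpoint:
round 1:
  A via A→a b: +{a}
  B via B→a: +{a}
  S via S→B B: +{a}
  FIRST(S)={a}  FIRST(A)={a}  FIRST(B)={a}
round 2: done
  FIRST(S)={a}  FIRST(A)={a}  FIRST(B)={a}

FIRST(S) = ["a"]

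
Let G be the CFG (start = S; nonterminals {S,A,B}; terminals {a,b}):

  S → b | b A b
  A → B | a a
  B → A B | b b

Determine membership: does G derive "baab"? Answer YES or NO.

Convert to CNF:
  S -> T1 X2 | b
  A -> A B | T0 T0 | T1 T1
  B -> A B | T1 T1
  T0 -> a
  T1 -> b
  X2 -> A T1

CYK fill:
  [0..0]={S,T1}  "b"  orig:{S}
  [1..1]={T0}  "a"  orig:{}
  [2..2]={T0}  "a"  orig:{}
  [3..3]={S,T1}  "b"  orig:{S}
  [0..1]=∅  "ba"
  [1..2]={A}  "aa"
  [2..3]=∅  "ab"
  [0..2]=∅  "baa"
  [1..3]={X2}  "aab"  orig:{}
  [0..3]={S}  "baab"

S ∈ T[0,3] ⇒ YES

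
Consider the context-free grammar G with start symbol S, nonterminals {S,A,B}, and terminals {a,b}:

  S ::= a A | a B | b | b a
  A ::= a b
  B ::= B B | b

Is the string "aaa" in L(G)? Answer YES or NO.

CNF form of G:
  S -> T0 A | T0 B | T1 T0 | b
  A -> T0 T1
  B -> B B | b
  T0 -> a
  T1 -> b

CYK fill:
  T[0,0] 'a' = {T0}  orig:{}
  T[1,1] 'a' = {T0}  orig:{}
  T[2,2] 'a' = {T0}  orig:{}
  T[0,1] 'aa' = ∅
  T[1,2] 'aa' = ∅
  T[0,2] 'aaa' = ∅

S ∉ T[0,2] ⇒ NO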